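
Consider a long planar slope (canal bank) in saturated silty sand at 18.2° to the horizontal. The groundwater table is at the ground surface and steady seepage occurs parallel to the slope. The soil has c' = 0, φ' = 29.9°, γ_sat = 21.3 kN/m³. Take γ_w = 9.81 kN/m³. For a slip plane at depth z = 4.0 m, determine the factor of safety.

With seepage parallel to the slope and the water table at the surface, the effective normal stress on the slip plane uses the buoyant unit weight γ' = γ_sat − γ_w while the driving shear stress uses γ_sat:
FS = [c' + γ' z cos²β tanφ'] / [γ_sat z sinβ cosβ]
(For c' = 0 this reduces to FS = (γ'/γ_sat)·tanφ'/tanβ.)
γ' = 21.3 − 9.81 = 11.49 kN/m³
Numerator = 0.0 + 11.49·4.0·cos²18.2°·tan29.9° = 0.0 + 11.49·4.0·0.9024·0.5750 = 23.850 kPa
Denominator = 21.3·4.0·sin18.2°·cos18.2° = 21.3·4.0·0.3123·0.9500 = 25.280 kPa
FS = 23.850 / 25.280 = 0.943

FS = 0.94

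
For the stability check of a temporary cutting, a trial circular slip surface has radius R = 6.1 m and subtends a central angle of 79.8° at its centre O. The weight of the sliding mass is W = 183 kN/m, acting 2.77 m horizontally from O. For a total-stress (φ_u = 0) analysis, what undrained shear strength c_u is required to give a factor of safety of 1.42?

c_u = 13.9 kPa

FS = c_u·L_a·R / (W·d), so c_u = FS·W·d / (L_a·R).
Arc length L_a = R·θ = 6.1·(79.8°·π/180) = 6.1·1.3928 = 8.50 m
c_u = 1.42·183·2.77 / (8.50·6.1) = 719.8 / 51.83 = 13.89 kPa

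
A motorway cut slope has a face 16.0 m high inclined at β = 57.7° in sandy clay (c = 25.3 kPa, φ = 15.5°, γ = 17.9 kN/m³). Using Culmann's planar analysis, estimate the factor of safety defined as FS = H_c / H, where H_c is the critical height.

H_c = (4c/γ) · sinβ cosφ / [1 − cos(β − φ)]
    = (4·25.3/17.9) · sin57.7°·cos15.5° / [1 − cos42.2°]
    = 5.654 · 0.8145 / 0.2592 = 17.77 m
FS = H_c / H = 17.77 / 16.0 = 1.110

FS = 1.11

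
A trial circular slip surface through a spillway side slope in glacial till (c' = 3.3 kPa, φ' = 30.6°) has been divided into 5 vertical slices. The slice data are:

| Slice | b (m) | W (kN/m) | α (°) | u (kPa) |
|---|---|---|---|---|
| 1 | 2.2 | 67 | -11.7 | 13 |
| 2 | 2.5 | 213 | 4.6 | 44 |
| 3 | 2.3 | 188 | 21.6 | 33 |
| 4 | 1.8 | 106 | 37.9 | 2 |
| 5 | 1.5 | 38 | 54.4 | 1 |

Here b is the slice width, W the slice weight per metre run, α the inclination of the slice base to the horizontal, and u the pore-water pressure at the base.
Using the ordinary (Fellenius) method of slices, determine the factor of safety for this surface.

FS = 1.39

Ordinary method of slices: FS = Σ[c'·Δl_i + (W_i cosα_i − u_i·Δl_i)·tanφ'] / Σ W_i sinα_i, with Δl_i = b_i / cosα_i.
Slice 1: Δl = 2.2/cos(-11.7°) = 2.247 m; N'_1 = 67·cos(-11.7°) − 13·2.247 = 36.4; c'Δl = 7.41; W sinα = -13.6
Slice 2: Δl = 2.5/cos4.6° = 2.508 m; N'_2 = 213·cos4.6° − 44·2.508 = 102.0; c'Δl = 8.28; W sinα = 17.1
Slice 3: Δl = 2.3/cos21.6° = 2.474 m; N'_3 = 188·cos21.6° − 33·2.474 = 93.2; c'Δl = 8.16; W sinα = 69.2
Slice 4: Δl = 1.8/cos37.9° = 2.281 m; N'_4 = 106·cos37.9° − 2·2.281 = 79.1; c'Δl = 7.53; W sinα = 65.1
Slice 5: Δl = 1.5/cos54.4° = 2.577 m; N'_5 = 38·cos54.4° − 1·2.577 = 19.5; c'Δl = 8.50; W sinα = 30.9
Σc'Δl = 39.9 kN/m; ΣN' = 330.1 kN/m; ΣW sinα = 168.7 kN/m
Resisting = 39.9 + 330.1·tan30.6° = 39.9 + 195.2 = 235.1 kN/m
FS = 235.1 / 168.7 = 1.394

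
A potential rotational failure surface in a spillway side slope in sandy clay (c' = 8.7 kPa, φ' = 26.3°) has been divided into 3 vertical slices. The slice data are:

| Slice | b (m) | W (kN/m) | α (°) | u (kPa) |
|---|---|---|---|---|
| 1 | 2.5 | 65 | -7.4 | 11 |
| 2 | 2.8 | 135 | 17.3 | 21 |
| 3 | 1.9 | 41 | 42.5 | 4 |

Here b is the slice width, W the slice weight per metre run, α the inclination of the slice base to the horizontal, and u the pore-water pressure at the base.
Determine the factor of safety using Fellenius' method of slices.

Ordinary method of slices: FS = Σ[c'·Δl_i + (W_i cosα_i − u_i·Δl_i)·tanφ'] / Σ W_i sinα_i, with Δl_i = b_i / cosα_i.
Slice 1: Δl = 2.5/cos(-7.4°) = 2.521 m; N'_1 = 65·cos(-7.4°) − 11·2.521 = 36.7; c'Δl = 21.93; W sinα = -8.4
Slice 2: Δl = 2.8/cos17.3° = 2.933 m; N'_2 = 135·cos17.3° − 21·2.933 = 67.3; c'Δl = 25.51; W sinα = 40.1
Slice 3: Δl = 1.9/cos42.5° = 2.577 m; N'_3 = 41·cos42.5° − 4·2.577 = 19.9; c'Δl = 22.42; W sinα = 27.7
Σc'Δl = 69.9 kN/m; ΣN' = 124.0 kN/m; ΣW sinα = 59.5 kN/m
Resisting = 69.9 + 124.0·tan26.3° = 69.9 + 61.3 = 131.1 kN/m
FS = 131.1 / 59.5 = 2.205

FS = 2.20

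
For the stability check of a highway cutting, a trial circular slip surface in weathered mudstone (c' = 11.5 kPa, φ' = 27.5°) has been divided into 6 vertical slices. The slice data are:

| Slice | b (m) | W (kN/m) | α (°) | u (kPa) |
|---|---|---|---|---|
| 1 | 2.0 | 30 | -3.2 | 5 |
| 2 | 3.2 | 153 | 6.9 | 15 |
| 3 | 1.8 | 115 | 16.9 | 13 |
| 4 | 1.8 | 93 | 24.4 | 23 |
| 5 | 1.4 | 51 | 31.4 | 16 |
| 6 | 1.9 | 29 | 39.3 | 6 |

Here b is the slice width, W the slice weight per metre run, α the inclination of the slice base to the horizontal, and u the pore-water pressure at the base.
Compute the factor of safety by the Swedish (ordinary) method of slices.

Ordinary method of slices: FS = Σ[c'·Δl_i + (W_i cosα_i − u_i·Δl_i)·tanφ'] / Σ W_i sinα_i, with Δl_i = b_i / cosα_i.
Slice 1: Δl = 2.0/cos(-3.2°) = 2.003 m; N'_1 = 30·cos(-3.2°) − 5·2.003 = 19.9; c'Δl = 23.04; W sinα = -1.7
Slice 2: Δl = 3.2/cos6.9° = 3.223 m; N'_2 = 153·cos6.9° − 15·3.223 = 103.5; c'Δl = 37.07; W sinα = 18.4
Slice 3: Δl = 1.8/cos16.9° = 1.881 m; N'_3 = 115·cos16.9° − 13·1.881 = 85.6; c'Δl = 21.63; W sinα = 33.4
Slice 4: Δl = 1.8/cos24.4° = 1.977 m; N'_4 = 93·cos24.4° − 23·1.977 = 39.2; c'Δl = 22.73; W sinα = 38.4
Slice 5: Δl = 1.4/cos31.4° = 1.640 m; N'_5 = 51·cos31.4° − 16·1.640 = 17.3; c'Δl = 18.86; W sinα = 26.6
Slice 6: Δl = 1.9/cos39.3° = 2.455 m; N'_6 = 29·cos39.3° − 6·2.455 = 7.7; c'Δl = 28.24; W sinα = 18.4
Σc'Δl = 151.6 kN/m; ΣN' = 273.3 kN/m; ΣW sinα = 133.5 kN/m
Resisting = 151.6 + 273.3·tan27.5° = 151.6 + 142.3 = 293.8 kN/m
FS = 293.8 / 133.5 = 2.201

FS = 2.20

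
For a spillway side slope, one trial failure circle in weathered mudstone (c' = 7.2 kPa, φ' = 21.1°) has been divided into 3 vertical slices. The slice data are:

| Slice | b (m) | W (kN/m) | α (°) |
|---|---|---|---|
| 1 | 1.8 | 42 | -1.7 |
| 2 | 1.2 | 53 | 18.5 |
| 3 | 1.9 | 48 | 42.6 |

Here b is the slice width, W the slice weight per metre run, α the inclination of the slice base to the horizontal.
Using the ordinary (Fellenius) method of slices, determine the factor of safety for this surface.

FS = 1.87

Ordinary method of slices: FS = Σ[c'·Δl_i + (W_i cosα_i)·tanφ'] / Σ W_i sinα_i, with Δl_i = b_i / cosα_i.
Slice 1: Δl = 1.8/cos(-1.7°) = 1.801 m; N'_1 = 42·cos(-1.7°) = 42.0; c'Δl = 12.97; W sinα = -1.2
Slice 2: Δl = 1.2/cos18.5° = 1.265 m; N'_2 = 53·cos18.5° = 50.3; c'Δl = 9.11; W sinα = 16.8
Slice 3: Δl = 1.9/cos42.6° = 2.581 m; N'_3 = 48·cos42.6° = 35.3; c'Δl = 18.58; W sinα = 32.5
Σc'Δl = 40.7 kN/m; ΣN' = 127.6 kN/m; ΣW sinα = 48.1 kN/m
Resisting = 40.7 + 127.6·tan21.1° = 40.7 + 49.2 = 89.9 kN/m
FS = 89.9 / 48.1 = 1.870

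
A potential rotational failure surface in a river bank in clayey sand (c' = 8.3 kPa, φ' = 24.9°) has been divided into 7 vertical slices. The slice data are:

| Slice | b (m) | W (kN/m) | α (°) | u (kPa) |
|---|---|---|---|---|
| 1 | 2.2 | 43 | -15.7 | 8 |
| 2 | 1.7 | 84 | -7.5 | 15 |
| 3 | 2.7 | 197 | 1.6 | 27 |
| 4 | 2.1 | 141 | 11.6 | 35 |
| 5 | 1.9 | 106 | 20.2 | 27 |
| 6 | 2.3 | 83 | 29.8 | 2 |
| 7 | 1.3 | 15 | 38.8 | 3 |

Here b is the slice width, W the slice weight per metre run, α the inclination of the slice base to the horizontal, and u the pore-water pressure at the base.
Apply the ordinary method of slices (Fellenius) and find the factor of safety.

FS = 3.10

Ordinary method of slices: FS = Σ[c'·Δl_i + (W_i cosα_i − u_i·Δl_i)·tanφ'] / Σ W_i sinα_i, with Δl_i = b_i / cosα_i.
Slice 1: Δl = 2.2/cos(-15.7°) = 2.285 m; N'_1 = 43·cos(-15.7°) − 8·2.285 = 23.1; c'Δl = 18.97; W sinα = -11.6
Slice 2: Δl = 1.7/cos(-7.5°) = 1.715 m; N'_2 = 84·cos(-7.5°) − 15·1.715 = 57.6; c'Δl = 14.23; W sinα = -11.0
Slice 3: Δl = 2.7/cos1.6° = 2.701 m; N'_3 = 197·cos1.6° − 27·2.701 = 124.0; c'Δl = 22.42; W sinα = 5.5
Slice 4: Δl = 2.1/cos11.6° = 2.144 m; N'_4 = 141·cos11.6° − 35·2.144 = 63.1; c'Δl = 17.79; W sinα = 28.4
Slice 5: Δl = 1.9/cos20.2° = 2.025 m; N'_5 = 106·cos20.2° − 27·2.025 = 44.8; c'Δl = 16.80; W sinα = 36.6
Slice 6: Δl = 2.3/cos29.8° = 2.650 m; N'_6 = 83·cos29.8° − 2·2.650 = 66.7; c'Δl = 22.00; W sinα = 41.2
Slice 7: Δl = 1.3/cos38.8° = 1.668 m; N'_7 = 15·cos38.8° − 3·1.668 = 6.7; c'Δl = 13.85; W sinα = 9.4
Σc'Δl = 126.1 kN/m; ΣN' = 386.0 kN/m; ΣW sinα = 98.5 kN/m
Resisting = 126.1 + 386.0·tan24.9° = 126.1 + 179.2 = 305.2 kN/m
FS = 305.2 / 98.5 = 3.099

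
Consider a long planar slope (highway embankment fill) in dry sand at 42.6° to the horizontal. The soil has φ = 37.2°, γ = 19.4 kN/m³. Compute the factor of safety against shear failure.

For a dry cohesionless infinite slope the factor of safety is FS = tanφ / tanβ.
FS = tan37.2° / tan42.6° = 0.7590 / 0.9195 = 0.825

FS = 0.83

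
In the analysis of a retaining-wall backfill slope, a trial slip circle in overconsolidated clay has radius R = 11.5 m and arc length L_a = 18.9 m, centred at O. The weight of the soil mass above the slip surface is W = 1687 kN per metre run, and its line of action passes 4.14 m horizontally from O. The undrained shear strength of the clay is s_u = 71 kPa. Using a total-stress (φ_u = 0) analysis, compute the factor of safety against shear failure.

FS = 2.21

Taking moments about the centre O, the resisting moment is provided by the undrained shear strength acting along the arc:
M_R = s_u·L_a·R = 71·18.90·11.5 = 15431.8 kN·m/m
M_D = W·d = 1687·4.14 = 6984.2 kN·m/m
FS = M_R / M_D = 15431.8 / 6984.2 = 2.210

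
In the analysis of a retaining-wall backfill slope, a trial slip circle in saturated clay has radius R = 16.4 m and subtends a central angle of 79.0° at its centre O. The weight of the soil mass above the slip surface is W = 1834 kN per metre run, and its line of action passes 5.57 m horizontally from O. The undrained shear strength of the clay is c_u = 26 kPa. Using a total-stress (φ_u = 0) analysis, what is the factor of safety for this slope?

Taking moments about the centre O, the resisting moment is provided by the undrained shear strength acting along the arc:
Arc length L_a = R·θ = 16.4·(79.0°·π/180) = 16.4·1.3788 = 22.61 m
M_R = c_u·L_a·R = 26·22.61·16.4 = 9642.0 kN·m/m
M_D = W·d = 1834·5.57 = 10215.4 kN·m/m
FS = M_R / M_D = 9642.0 / 10215.4 = 0.944

FS = 0.94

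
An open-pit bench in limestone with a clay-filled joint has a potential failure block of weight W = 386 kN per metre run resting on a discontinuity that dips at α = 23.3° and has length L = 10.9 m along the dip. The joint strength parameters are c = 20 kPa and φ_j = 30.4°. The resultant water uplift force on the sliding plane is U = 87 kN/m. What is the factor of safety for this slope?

FS = 2.46

Resolving the block weight along and normal to the plane and applying the Mohr–Coulomb strength on the joint:
N' = W cosα − U = 386·cos23.3° − 87 = 267.5 kN/m
Driving force T = W sinα = 386·sin23.3° = 152.7 kN/m
Resisting force R = c·L + N'·tanφ_j = 20·10.9 + 267.5·tan30.4° = 218.0 + 157.0 = 375.0 kN/m
FS = R / T = 375.0 / 152.7 = 2.456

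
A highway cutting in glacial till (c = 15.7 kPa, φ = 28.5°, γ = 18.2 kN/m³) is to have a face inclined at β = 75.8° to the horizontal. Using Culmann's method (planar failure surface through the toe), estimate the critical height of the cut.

H_c = 9.13 m

Culmann's analysis gives the critical failure plane at α_cr = (β + φ)/2 = (75.8 + 28.5)/2 = 52.1°, and the critical height
H_c = (4c/γ) · sinβ cosφ / [1 − cos(β − φ)]
    = (4·15.7/18.2) · sin75.8°·cos28.5° / [1 − cos(47.3°)]
    = 3.451 · 0.9694·0.8788 / [1 − 0.6782]
    = 3.451 · 0.8520 / 0.3218
    = 9.13 m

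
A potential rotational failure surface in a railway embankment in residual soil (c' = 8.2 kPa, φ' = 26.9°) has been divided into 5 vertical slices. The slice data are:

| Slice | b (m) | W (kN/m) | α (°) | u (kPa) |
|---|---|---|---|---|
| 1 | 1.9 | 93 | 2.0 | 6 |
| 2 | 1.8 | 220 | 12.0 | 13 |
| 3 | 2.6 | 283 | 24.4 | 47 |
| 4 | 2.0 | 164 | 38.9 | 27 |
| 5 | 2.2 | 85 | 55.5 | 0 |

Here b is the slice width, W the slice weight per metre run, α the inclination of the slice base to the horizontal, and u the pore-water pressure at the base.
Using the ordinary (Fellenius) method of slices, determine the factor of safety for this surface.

Ordinary method of slices: FS = Σ[c'·Δl_i + (W_i cosα_i − u_i·Δl_i)·tanφ'] / Σ W_i sinα_i, with Δl_i = b_i / cosα_i.
Slice 1: Δl = 1.9/cos2.0° = 1.901 m; N'_1 = 93·cos2.0° − 6·1.901 = 81.5; c'Δl = 15.59; W sinα = 3.2
Slice 2: Δl = 1.8/cos12.0° = 1.840 m; N'_2 = 220·cos12.0° − 13·1.840 = 191.3; c'Δl = 15.09; W sinα = 45.7
Slice 3: Δl = 2.6/cos24.4° = 2.855 m; N'_3 = 283·cos24.4° − 47·2.855 = 123.5; c'Δl = 23.41; W sinα = 116.9
Slice 4: Δl = 2.0/cos38.9° = 2.570 m; N'_4 = 164·cos38.9° − 27·2.570 = 58.2; c'Δl = 21.07; W sinα = 103.0
Slice 5: Δl = 2.2/cos55.5° = 3.884 m; N'_5 = 85·cos55.5° − 0·3.884 = 48.1; c'Δl = 31.85; W sinα = 70.1
Σc'Δl = 107.0 kN/m; ΣN' = 502.7 kN/m; ΣW sinα = 338.9 kN/m
Resisting = 107.0 + 502.7·tan26.9° = 107.0 + 255.1 = 362.1 kN/m
FS = 362.1 / 338.9 = 1.068

FS = 1.07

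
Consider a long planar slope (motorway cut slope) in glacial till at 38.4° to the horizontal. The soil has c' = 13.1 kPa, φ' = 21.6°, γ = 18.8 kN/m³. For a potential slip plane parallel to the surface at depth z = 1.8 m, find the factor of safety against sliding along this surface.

FS = 1.29

For an infinite slope with a slip plane parallel to the surface (no pore pressure): FS = [c' + γz cos²β tanφ'] / [γz sinβ cosβ].
γz = 18.8·1.8 = 33.84 kN/m²
Numerator = 13.1 + 33.84·cos²38.4°·tan21.6° = 13.1 + 33.84·0.6142·0.3959 = 21.329 kPa
Denominator = 33.84·sin38.4°·cos38.4° = 33.84·0.6211·0.7837 = 16.473 kPa
FS = 21.329 / 16.473 = 1.295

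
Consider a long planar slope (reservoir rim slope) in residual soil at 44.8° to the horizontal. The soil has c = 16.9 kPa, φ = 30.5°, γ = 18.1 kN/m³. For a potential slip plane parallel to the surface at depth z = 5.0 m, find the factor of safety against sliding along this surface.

For an infinite slope with a slip plane parallel to the surface (no pore pressure): FS = [c + γz cos²β tanφ] / [γz sinβ cosβ].
γz = 18.1·5.0 = 90.50 kN/m²
Numerator = 16.9 + 90.50·cos²44.8°·tan30.5° = 16.9 + 90.50·0.5035·0.5890 = 43.740 kPa
Denominator = 90.50·sin44.8°·cos44.8° = 90.50·0.7046·0.7096 = 45.249 kPa
FS = 43.740 / 45.249 = 0.967

FS = 0.97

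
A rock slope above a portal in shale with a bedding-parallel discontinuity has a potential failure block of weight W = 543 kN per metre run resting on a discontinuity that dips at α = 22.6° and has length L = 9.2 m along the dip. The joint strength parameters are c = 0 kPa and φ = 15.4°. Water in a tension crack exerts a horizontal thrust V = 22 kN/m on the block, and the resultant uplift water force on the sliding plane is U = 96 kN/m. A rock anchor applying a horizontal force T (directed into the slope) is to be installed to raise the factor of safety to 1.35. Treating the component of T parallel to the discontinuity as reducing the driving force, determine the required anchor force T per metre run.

T = 148 kN/m

Resolving forces along and normal to the sliding plane, with the horizontal anchor force T adding T·sinα to the effective normal force and T·cosα acting up the plane against the driving force:
FS = [cL + (W cosα − U − V sinα + T sinα) tanφ] / [W sinα + V cosα − T cosα]
Without the anchor: N' = 396.8 kN/m, driving T_d = 229.0 kN/m, resisting R = 0·9.2 + 396.8·tan15.4° = 109.3 kN/m, FS = 0.48.
Setting FS = 1.35 and solving for T:
1.35·(229.0 − T cos22.6°) = 109.3 + T sin22.6°·tan15.4°
T·(sin22.6°·tan15.4° + 1.35·cos22.6°) = 1.35·229.0 − 109.3
T·(0.3843·0.2754 + 1.35·0.9232) = 309.1 − 109.3 = 199.8
T·1.3522 = 199.8
T = 147.8 kN/m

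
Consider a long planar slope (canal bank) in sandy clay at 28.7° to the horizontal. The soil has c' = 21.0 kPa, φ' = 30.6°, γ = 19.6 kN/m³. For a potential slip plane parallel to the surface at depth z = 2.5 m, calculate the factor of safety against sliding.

For an infinite slope with a slip plane parallel to the surface (no pore pressure): FS = [c' + γz cos²β tanφ'] / [γz sinβ cosβ].
γz = 19.6·2.5 = 49.00 kN/m²
Numerator = 21.0 + 49.00·cos²28.7°·tan30.6° = 21.0 + 49.00·0.7694·0.5914 = 43.296 kPa
Denominator = 49.00·sin28.7°·cos28.7° = 49.00·0.4802·0.8771 = 20.640 kPa
FS = 43.296 / 20.640 = 2.098

FS = 2.10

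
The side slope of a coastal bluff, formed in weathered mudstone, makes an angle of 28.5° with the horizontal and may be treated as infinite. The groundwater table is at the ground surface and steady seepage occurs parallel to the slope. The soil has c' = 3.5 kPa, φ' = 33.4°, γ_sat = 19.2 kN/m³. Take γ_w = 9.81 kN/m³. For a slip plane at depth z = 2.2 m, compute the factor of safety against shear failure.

FS = 0.79

With seepage parallel to the slope and the water table at the surface, the effective normal stress on the slip plane uses the buoyant unit weight γ' = γ_sat − γ_w while the driving shear stress uses γ_sat:
FS = [c' + γ' z cos²β tanφ'] / [γ_sat z sinβ cosβ]
γ' = 19.2 − 9.81 = 9.39 kN/m³
Numerator = 3.5 + 9.39·2.2·cos²28.5°·tan33.4° = 3.5 + 9.39·2.2·0.7723·0.6594 = 14.020 kPa
Denominator = 19.2·2.2·sin28.5°·cos28.5° = 19.2·2.2·0.4772·0.8788 = 17.713 kPa
FS = 14.020 / 17.713 = 0.792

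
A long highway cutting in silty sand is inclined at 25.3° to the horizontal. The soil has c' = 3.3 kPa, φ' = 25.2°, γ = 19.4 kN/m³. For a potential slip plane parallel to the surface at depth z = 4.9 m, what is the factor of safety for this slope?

FS = 1.09

For an infinite slope with a slip plane parallel to the surface (no pore pressure): FS = [c' + γz cos²β tanφ'] / [γz sinβ cosβ].
γz = 19.4·4.9 = 95.06 kN/m²
Numerator = 3.3 + 95.06·cos²25.3°·tan25.2° = 3.3 + 95.06·0.8174·0.4706 = 39.862 kPa
Denominator = 95.06·sin25.3°·cos25.3° = 95.06·0.4274·0.9041 = 36.728 kPa
FS = 39.862 / 36.728 = 1.085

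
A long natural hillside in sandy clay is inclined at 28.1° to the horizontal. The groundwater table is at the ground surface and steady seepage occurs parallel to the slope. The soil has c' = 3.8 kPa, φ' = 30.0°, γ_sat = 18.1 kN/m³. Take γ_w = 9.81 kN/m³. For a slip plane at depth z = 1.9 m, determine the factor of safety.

With seepage parallel to the slope and the water table at the surface, the effective normal stress on the slip plane uses the buoyant unit weight γ' = γ_sat − γ_w while the driving shear stress uses γ_sat:
FS = [c' + γ' z cos²β tanφ'] / [γ_sat z sinβ cosβ]
γ' = 18.1 − 9.81 = 8.29 kN/m³
Numerator = 3.8 + 8.29·1.9·cos²28.1°·tan30.0° = 3.8 + 8.29·1.9·0.7781·0.5774 = 10.876 kPa
Denominator = 18.1·1.9·sin28.1°·cos28.1° = 18.1·1.9·0.4710·0.8821 = 14.289 kPa
FS = 10.876 / 14.289 = 0.761

FS = 0.76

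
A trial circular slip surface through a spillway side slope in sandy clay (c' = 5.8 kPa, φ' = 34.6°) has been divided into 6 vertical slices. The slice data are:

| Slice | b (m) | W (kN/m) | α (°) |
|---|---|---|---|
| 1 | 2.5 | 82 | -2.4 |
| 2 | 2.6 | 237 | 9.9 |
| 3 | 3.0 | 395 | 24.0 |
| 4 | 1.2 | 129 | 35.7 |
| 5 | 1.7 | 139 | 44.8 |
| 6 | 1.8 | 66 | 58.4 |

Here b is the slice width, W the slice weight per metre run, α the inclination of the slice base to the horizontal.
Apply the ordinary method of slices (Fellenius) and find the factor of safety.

Ordinary method of slices: FS = Σ[c'·Δl_i + (W_i cosα_i)·tanφ'] / Σ W_i sinα_i, with Δl_i = b_i / cosα_i.
Slice 1: Δl = 2.5/cos(-2.4°) = 2.502 m; N'_1 = 82·cos(-2.4°) = 81.9; c'Δl = 14.51; W sinα = -3.4
Slice 2: Δl = 2.6/cos9.9° = 2.639 m; N'_2 = 237·cos9.9° = 233.5; c'Δl = 15.31; W sinα = 40.7
Slice 3: Δl = 3.0/cos24.0° = 3.284 m; N'_3 = 395·cos24.0° = 360.9; c'Δl = 19.05; W sinα = 160.7
Slice 4: Δl = 1.2/cos35.7° = 1.478 m; N'_4 = 129·cos35.7° = 104.8; c'Δl = 8.57; W sinα = 75.3
Slice 5: Δl = 1.7/cos44.8° = 2.396 m; N'_5 = 139·cos44.8° = 98.6; c'Δl = 13.90; W sinα = 97.9
Slice 6: Δl = 1.8/cos58.4° = 3.435 m; N'_6 = 66·cos58.4° = 34.6; c'Δl = 19.92; W sinα = 56.2
Σc'Δl = 91.3 kN/m; ΣN' = 914.2 kN/m; ΣW sinα = 427.4 kN/m
Resisting = 91.3 + 914.2·tan34.6° = 91.3 + 630.7 = 721.9 kN/m
FS = 721.9 / 427.4 = 1.689

FS = 1.69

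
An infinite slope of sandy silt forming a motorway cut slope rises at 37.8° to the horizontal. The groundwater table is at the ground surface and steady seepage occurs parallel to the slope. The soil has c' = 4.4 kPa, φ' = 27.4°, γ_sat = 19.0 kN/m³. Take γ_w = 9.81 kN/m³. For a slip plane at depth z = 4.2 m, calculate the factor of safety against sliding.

With seepage parallel to the slope and the water table at the surface, the effective normal stress on the slip plane uses the buoyant unit weight γ' = γ_sat − γ_w while the driving shear stress uses γ_sat:
FS = [c' + γ' z cos²β tanφ'] / [γ_sat z sinβ cosβ]
γ' = 19.0 − 9.81 = 9.19 kN/m³
Numerator = 4.4 + 9.19·4.2·cos²37.8°·tan27.4° = 4.4 + 9.19·4.2·0.6243·0.5184 = 16.891 kPa
Denominator = 19.0·4.2·sin37.8°·cos37.8° = 19.0·4.2·0.6129·0.7902 = 38.646 kPa
FS = 16.891 / 38.646 = 0.437

FS = 0.44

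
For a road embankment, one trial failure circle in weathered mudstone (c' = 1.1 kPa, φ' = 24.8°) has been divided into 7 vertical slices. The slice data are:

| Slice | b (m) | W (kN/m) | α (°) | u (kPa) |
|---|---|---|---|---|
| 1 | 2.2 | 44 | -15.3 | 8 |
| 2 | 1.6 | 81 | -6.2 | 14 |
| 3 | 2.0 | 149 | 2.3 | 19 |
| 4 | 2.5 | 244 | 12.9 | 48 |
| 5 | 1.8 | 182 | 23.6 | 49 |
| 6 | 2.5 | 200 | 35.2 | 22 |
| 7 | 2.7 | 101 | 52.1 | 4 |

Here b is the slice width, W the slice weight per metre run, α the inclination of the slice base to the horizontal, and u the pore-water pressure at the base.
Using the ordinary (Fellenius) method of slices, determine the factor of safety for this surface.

FS = 0.84

Ordinary method of slices: FS = Σ[c'·Δl_i + (W_i cosα_i − u_i·Δl_i)·tanφ'] / Σ W_i sinα_i, with Δl_i = b_i / cosα_i.
Slice 1: Δl = 2.2/cos(-15.3°) = 2.281 m; N'_1 = 44·cos(-15.3°) − 8·2.281 = 24.2; c'Δl = 2.51; W sinα = -11.6
Slice 2: Δl = 1.6/cos(-6.2°) = 1.609 m; N'_2 = 81·cos(-6.2°) − 14·1.609 = 58.0; c'Δl = 1.77; W sinα = -8.7
Slice 3: Δl = 2.0/cos2.3° = 2.002 m; N'_3 = 149·cos2.3° − 19·2.002 = 110.8; c'Δl = 2.20; W sinα = 6.0
Slice 4: Δl = 2.5/cos12.9° = 2.565 m; N'_4 = 244·cos12.9° − 48·2.565 = 114.7; c'Δl = 2.82; W sinα = 54.5
Slice 5: Δl = 1.8/cos23.6° = 1.964 m; N'_5 = 182·cos23.6° − 49·1.964 = 70.5; c'Δl = 2.16; W sinα = 72.9
Slice 6: Δl = 2.5/cos35.2° = 3.059 m; N'_6 = 200·cos35.2° − 22·3.059 = 96.1; c'Δl = 3.37; W sinα = 115.3
Slice 7: Δl = 2.7/cos52.1° = 4.395 m; N'_7 = 101·cos52.1° − 4·4.395 = 44.5; c'Δl = 4.83; W sinα = 79.7
Σc'Δl = 19.7 kN/m; ΣN' = 518.9 kN/m; ΣW sinα = 307.9 kN/m
Resisting = 19.7 + 518.9·tan24.8° = 19.7 + 239.8 = 259.4 kN/m
FS = 259.4 / 307.9 = 0.842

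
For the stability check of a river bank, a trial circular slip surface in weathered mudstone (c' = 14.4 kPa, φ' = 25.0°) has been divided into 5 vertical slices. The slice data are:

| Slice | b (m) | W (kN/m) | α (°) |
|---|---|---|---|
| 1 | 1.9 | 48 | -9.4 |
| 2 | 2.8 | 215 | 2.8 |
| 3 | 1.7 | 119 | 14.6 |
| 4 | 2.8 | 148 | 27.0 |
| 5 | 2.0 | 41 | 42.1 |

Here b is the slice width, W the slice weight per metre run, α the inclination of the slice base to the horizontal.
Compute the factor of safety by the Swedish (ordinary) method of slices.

Ordinary method of slices: FS = Σ[c'·Δl_i + (W_i cosα_i)·tanφ'] / Σ W_i sinα_i, with Δl_i = b_i / cosα_i.
Slice 1: Δl = 1.9/cos(-9.4°) = 1.926 m; N'_1 = 48·cos(-9.4°) = 47.4; c'Δl = 27.73; W sinα = -7.8
Slice 2: Δl = 2.8/cos2.8° = 2.803 m; N'_2 = 215·cos2.8° = 214.7; c'Δl = 40.37; W sinα = 10.5
Slice 3: Δl = 1.7/cos14.6° = 1.757 m; N'_3 = 119·cos14.6° = 115.2; c'Δl = 25.30; W sinα = 30.0
Slice 4: Δl = 2.8/cos27.0° = 3.143 m; N'_4 = 148·cos27.0° = 131.9; c'Δl = 45.25; W sinα = 67.2
Slice 5: Δl = 2.0/cos42.1° = 2.696 m; N'_5 = 41·cos42.1° = 30.4; c'Δl = 38.82; W sinα = 27.5
Σc'Δl = 177.5 kN/m; ΣN' = 539.5 kN/m; ΣW sinα = 127.3 kN/m
Resisting = 177.5 + 539.5·tan25.0° = 177.5 + 251.6 = 429.1 kN/m
FS = 429.1 / 127.3 = 3.369

FS = 3.37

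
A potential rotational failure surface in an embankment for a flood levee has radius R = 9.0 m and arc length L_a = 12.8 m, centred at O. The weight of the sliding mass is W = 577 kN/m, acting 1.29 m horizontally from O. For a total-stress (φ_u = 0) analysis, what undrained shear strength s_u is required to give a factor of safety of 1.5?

s_u = 9.7 kPa

FS = s_u·L_a·R / (W·d), so s_u = FS·W·d / (L_a·R).
s_u = 1.5·577·1.29 / (12.80·9.0) = 1116.5 / 115.20 = 9.69 kPa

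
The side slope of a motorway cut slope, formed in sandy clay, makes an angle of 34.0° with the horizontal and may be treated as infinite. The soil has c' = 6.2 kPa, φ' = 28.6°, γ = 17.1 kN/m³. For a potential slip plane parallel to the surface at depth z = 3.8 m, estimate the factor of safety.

FS = 1.01

For an infinite slope with a slip plane parallel to the surface (no pore pressure): FS = [c' + γz cos²β tanφ'] / [γz sinβ cosβ].
γz = 17.1·3.8 = 64.98 kN/m²
Numerator = 6.2 + 64.98·cos²34.0°·tan28.6° = 6.2 + 64.98·0.6873·0.5452 = 30.550 kPa
Denominator = 64.98·sin34.0°·cos34.0° = 64.98·0.5592·0.8290 = 30.124 kPa
FS = 30.550 / 30.124 = 1.014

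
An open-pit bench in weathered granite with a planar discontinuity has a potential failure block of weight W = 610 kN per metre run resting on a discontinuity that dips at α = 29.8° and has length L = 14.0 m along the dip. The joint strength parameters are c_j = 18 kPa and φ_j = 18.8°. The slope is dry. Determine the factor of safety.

Resolving the block weight along and normal to the plane and applying the Mohr–Coulomb strength on the joint:
N' = W cosα = 610·cos29.8° = 529.3 kN/m
Driving force T = W sinα = 610·sin29.8° = 303.2 kN/m
Resisting force R = c_j·L + N'·tanφ_j = 18·14.0 + 529.3·tan18.8° = 252.0 + 180.2 = 432.2 kN/m
FS = R / T = 432.2 / 303.2 = 1.426

FS = 1.43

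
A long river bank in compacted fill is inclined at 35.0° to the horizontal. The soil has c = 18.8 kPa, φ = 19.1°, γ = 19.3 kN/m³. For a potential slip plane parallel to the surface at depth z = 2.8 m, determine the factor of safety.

For an infinite slope with a slip plane parallel to the surface (no pore pressure): FS = [c + γz cos²β tanφ] / [γz sinβ cosβ].
γz = 19.3·2.8 = 54.04 kN/m²
Numerator = 18.8 + 54.04·cos²35.0°·tan19.1° = 18.8 + 54.04·0.6710·0.3463 = 31.357 kPa
Denominator = 54.04·sin35.0°·cos35.0° = 54.04·0.5736·0.8192 = 25.390 kPa
FS = 31.357 / 25.390 = 1.235

FS = 1.23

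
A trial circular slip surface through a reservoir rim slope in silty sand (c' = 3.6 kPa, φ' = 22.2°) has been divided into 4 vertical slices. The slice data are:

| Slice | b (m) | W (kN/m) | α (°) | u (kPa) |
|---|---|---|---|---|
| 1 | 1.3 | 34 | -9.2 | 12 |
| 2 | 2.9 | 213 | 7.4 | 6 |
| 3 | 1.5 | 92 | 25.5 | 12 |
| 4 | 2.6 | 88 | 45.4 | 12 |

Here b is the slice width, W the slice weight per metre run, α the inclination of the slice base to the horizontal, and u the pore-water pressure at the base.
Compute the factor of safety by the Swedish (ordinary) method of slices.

Ordinary method of slices: FS = Σ[c'·Δl_i + (W_i cosα_i − u_i·Δl_i)·tanφ'] / Σ W_i sinα_i, with Δl_i = b_i / cosα_i.
Slice 1: Δl = 1.3/cos(-9.2°) = 1.317 m; N'_1 = 34·cos(-9.2°) − 12·1.317 = 17.8; c'Δl = 4.74; W sinα = -5.4
Slice 2: Δl = 2.9/cos7.4° = 2.924 m; N'_2 = 213·cos7.4° − 6·2.924 = 193.7; c'Δl = 10.53; W sinα = 27.4
Slice 3: Δl = 1.5/cos25.5° = 1.662 m; N'_3 = 92·cos25.5° − 12·1.662 = 63.1; c'Δl = 5.98; W sinα = 39.6
Slice 4: Δl = 2.6/cos45.4° = 3.703 m; N'_4 = 88·cos45.4° − 12·3.703 = 17.4; c'Δl = 13.33; W sinα = 62.7
Σc'Δl = 34.6 kN/m; ΣN' = 291.9 kN/m; ΣW sinα = 124.3 kN/m
Resisting = 34.6 + 291.9·tan22.2° = 34.6 + 119.1 = 153.7 kN/m
FS = 153.7 / 124.3 = 1.237

FS = 1.24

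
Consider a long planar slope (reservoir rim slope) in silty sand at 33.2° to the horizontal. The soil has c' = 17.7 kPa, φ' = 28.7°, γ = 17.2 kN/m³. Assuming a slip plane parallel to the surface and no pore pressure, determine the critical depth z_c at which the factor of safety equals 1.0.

Setting FS = 1.00 in FS = [c' + γz cos²β tanφ'] / [γz sinβ cosβ] and solving for z:
z = c' / [γ cosβ (FS·sinβ − cosβ·tanφ')]
  = 17.7 / [17.2·cos33.2°·(1.00·sin33.2° − cos33.2°·tan28.7°)]
  = 17.7 / [17.2·0.8368·(1.00·0.5476 − 0.8368·0.5475)]
  = 17.7 / 1.2874 = 13.749 m

z_c = 13.75 m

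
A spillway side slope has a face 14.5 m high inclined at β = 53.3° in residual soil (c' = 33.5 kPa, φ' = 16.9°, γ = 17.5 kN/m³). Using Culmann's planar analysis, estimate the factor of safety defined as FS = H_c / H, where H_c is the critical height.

FS = 2.08

H_c = (4c'/γ) · sinβ cosφ' / [1 − cos(β − φ')]
    = (4·33.5/17.5) · sin53.3°·cos16.9° / [1 − cos36.4°]
    = 7.657 · 0.7671 / 0.1951 = 30.11 m
FS = H_c / H = 30.11 / 14.5 = 2.076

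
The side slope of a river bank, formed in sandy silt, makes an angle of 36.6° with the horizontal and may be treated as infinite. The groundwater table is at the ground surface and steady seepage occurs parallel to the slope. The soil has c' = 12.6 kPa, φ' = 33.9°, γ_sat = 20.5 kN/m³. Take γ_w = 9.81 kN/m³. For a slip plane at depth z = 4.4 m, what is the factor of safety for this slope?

With seepage parallel to the slope and the water table at the surface, the effective normal stress on the slip plane uses the buoyant unit weight γ' = γ_sat − γ_w while the driving shear stress uses γ_sat:
FS = [c' + γ' z cos²β tanφ'] / [γ_sat z sinβ cosβ]
γ' = 20.5 − 9.81 = 10.69 kN/m³
Numerator = 12.6 + 10.69·4.4·cos²36.6°·tan33.9° = 12.6 + 10.69·4.4·0.6445·0.6720 = 32.971 kPa
Denominator = 20.5·4.4·sin36.6°·cos36.6° = 20.5·4.4·0.5962·0.8028 = 43.175 kPa
FS = 32.971 / 43.175 = 0.764

FS = 0.76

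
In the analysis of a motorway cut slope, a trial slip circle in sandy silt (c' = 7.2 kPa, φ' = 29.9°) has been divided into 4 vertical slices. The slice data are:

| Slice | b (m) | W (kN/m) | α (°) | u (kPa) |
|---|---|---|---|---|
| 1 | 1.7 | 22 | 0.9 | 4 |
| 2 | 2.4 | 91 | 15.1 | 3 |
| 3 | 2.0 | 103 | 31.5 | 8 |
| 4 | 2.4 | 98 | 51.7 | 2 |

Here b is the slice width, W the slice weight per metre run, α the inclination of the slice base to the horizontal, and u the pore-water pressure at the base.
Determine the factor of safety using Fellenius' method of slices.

Ordinary method of slices: FS = Σ[c'·Δl_i + (W_i cosα_i − u_i·Δl_i)·tanφ'] / Σ W_i sinα_i, with Δl_i = b_i / cosα_i.
Slice 1: Δl = 1.7/cos0.9° = 1.700 m; N'_1 = 22·cos0.9° − 4·1.700 = 15.2; c'Δl = 12.24; W sinα = 0.3
Slice 2: Δl = 2.4/cos15.1° = 2.486 m; N'_2 = 91·cos15.1° − 3·2.486 = 80.4; c'Δl = 17.90; W sinα = 23.7
Slice 3: Δl = 2.0/cos31.5° = 2.346 m; N'_3 = 103·cos31.5° − 8·2.346 = 69.1; c'Δl = 16.89; W sinα = 53.8
Slice 4: Δl = 2.4/cos51.7° = 3.872 m; N'_4 = 98·cos51.7° − 2·3.872 = 53.0; c'Δl = 27.88; W sinα = 76.9
Σc'Δl = 74.9 kN/m; ΣN' = 217.6 kN/m; ΣW sinα = 154.8 kN/m
Resisting = 74.9 + 217.6·tan29.9° = 74.9 + 125.2 = 200.1 kN/m
FS = 200.1 / 154.8 = 1.293

FS = 1.29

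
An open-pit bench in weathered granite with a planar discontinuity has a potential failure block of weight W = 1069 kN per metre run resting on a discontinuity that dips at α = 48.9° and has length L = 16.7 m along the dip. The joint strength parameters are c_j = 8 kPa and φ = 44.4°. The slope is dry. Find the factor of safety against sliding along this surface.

FS = 1.02

Resolving the block weight along and normal to the plane and applying the Mohr–Coulomb strength on the joint:
N' = W cosα = 1069·cos48.9° = 702.7 kN/m
Driving force T = W sinα = 1069·sin48.9° = 805.6 kN/m
Resisting force R = c_j·L + N'·tanφ = 8·16.7 + 702.7·tan44.4° = 133.6 + 688.2 = 821.8 kN/m
FS = R / T = 821.8 / 805.6 = 1.020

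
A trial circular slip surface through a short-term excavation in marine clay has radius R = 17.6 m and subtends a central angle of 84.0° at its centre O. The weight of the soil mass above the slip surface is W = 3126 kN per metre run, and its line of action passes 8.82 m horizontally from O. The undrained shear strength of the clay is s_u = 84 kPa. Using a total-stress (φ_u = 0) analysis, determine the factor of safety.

Taking moments about the centre O, the resisting moment is provided by the undrained shear strength acting along the arc:
Arc length L_a = R·θ = 17.6·(84.0°·π/180) = 17.6·1.4661 = 25.80 m
M_R = s_u·L_a·R = 84·25.80·17.6 = 38147.1 kN·m/m
M_D = W·d = 3126·8.82 = 27571.3 kN·m/m
FS = M_R / M_D = 38147.1 / 27571.3 = 1.384

FS = 1.38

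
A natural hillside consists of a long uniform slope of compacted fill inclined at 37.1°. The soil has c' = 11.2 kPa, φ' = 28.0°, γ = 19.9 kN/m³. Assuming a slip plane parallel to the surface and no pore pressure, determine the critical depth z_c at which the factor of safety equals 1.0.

z_c = 3.94 m

Setting FS = 1.00 in FS = [c' + γz cos²β tanφ'] / [γz sinβ cosβ] and solving for z:
z = c' / [γ cosβ (FS·sinβ − cosβ·tanφ')]
  = 11.2 / [19.9·cos37.1°·(1.00·sin37.1° − cos37.1°·tan28.0°)]
  = 11.2 / [19.9·0.7976·(1.00·0.6032 − 0.7976·0.5317)]
  = 11.2 / 2.8431 = 3.939 m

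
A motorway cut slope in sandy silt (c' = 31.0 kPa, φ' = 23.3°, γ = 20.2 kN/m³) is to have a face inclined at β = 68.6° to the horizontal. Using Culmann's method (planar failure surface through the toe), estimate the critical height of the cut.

Culmann's analysis gives the critical failure plane at α_cr = (β + φ')/2 = (68.6 + 23.3)/2 = 45.9°, and the critical height
H_c = (4c'/γ) · sinβ cosφ' / [1 − cos(β − φ')]
    = (4·31.0/20.2) · sin68.6°·cos23.3° / [1 − cos(45.3°)]
    = 6.139 · 0.9311·0.9184 / [1 − 0.7034]
    = 6.139 · 0.8551 / 0.2966
    = 17.70 m

H_c = 17.70 m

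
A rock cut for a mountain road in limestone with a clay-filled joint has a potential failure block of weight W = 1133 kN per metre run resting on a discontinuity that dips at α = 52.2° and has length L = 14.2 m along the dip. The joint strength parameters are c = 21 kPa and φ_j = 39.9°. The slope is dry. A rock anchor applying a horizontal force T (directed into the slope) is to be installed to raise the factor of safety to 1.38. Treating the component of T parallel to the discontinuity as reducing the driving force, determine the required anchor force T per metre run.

T = 237 kN/m

Resolving forces along and normal to the sliding plane, with the horizontal anchor force T adding T·sinα to the effective normal force and T·cosα acting up the plane against the driving force:
FS = [cL + (W cosα + T sinα) tanφ_j] / [W sinα − T cosα]
Without the anchor: N' = 694.4 kN/m, driving T_d = 895.2 kN/m, resisting R = 21·14.2 + 694.4·tan39.9° = 878.8 kN/m, FS = 0.98.
Setting FS = 1.38 and solving for T:
1.38·(895.2 − T cos52.2°) = 878.8 + T sin52.2°·tan39.9°
T·(sin52.2°·tan39.9° + 1.38·cos52.2°) = 1.38·895.2 − 878.8
T·(0.7902·0.8361 + 1.38·0.6129) = 1235.4 − 878.8 = 356.6
T·1.5065 = 356.6
T = 236.7 kN/m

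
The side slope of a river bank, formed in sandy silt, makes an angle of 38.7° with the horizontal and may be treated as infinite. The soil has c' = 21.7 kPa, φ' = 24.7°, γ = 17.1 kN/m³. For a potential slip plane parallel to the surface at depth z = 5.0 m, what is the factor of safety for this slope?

For an infinite slope with a slip plane parallel to the surface (no pore pressure): FS = [c' + γz cos²β tanφ'] / [γz sinβ cosβ].
γz = 17.1·5.0 = 85.50 kN/m²
Numerator = 21.7 + 85.50·cos²38.7°·tan24.7° = 21.7 + 85.50·0.6091·0.4599 = 45.652 kPa
Denominator = 85.50·sin38.7°·cos38.7° = 85.50·0.6252·0.7804 = 41.720 kPa
FS = 45.652 / 41.720 = 1.094

FS = 1.09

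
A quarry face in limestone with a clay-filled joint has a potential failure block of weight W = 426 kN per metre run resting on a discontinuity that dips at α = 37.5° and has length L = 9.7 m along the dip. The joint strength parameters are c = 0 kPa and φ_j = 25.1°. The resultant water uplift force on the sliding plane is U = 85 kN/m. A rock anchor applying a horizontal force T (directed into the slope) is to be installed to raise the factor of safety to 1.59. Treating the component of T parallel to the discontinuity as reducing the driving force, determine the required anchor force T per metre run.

T = 190 kN/m

Resolving forces along and normal to the sliding plane, with the horizontal anchor force T adding T·sinα to the effective normal force and T·cosα acting up the plane against the driving force:
FS = [cL + (W cosα − U + T sinα) tanφ_j] / [W sinα − T cosα]
Without the anchor: N' = 253.0 kN/m, driving T_d = 259.3 kN/m, resisting R = 0·9.7 + 253.0·tan25.1° = 118.5 kN/m, FS = 0.46.
Setting FS = 1.59 and solving for T:
1.59·(259.3 − T cos37.5°) = 118.5 + T sin37.5°·tan25.1°
T·(sin37.5°·tan25.1° + 1.59·cos37.5°) = 1.59·259.3 − 118.5
T·(0.6088·0.4684 + 1.59·0.7934) = 412.3 − 118.5 = 293.8
T·1.5466 = 293.8
T = 190.0 kN/m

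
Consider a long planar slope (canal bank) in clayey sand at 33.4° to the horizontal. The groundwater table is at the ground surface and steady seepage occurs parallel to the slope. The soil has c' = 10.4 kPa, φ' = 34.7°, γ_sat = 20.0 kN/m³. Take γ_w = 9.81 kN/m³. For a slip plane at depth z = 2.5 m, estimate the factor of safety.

FS = 0.99

With seepage parallel to the slope and the water table at the surface, the effective normal stress on the slip plane uses the buoyant unit weight γ' = γ_sat − γ_w while the driving shear stress uses γ_sat:
FS = [c' + γ' z cos²β tanφ'] / [γ_sat z sinβ cosβ]
γ' = 20.0 − 9.81 = 10.19 kN/m³
Numerator = 10.4 + 10.19·2.5·cos²33.4°·tan34.7° = 10.4 + 10.19·2.5·0.6970·0.6924 = 22.694 kPa
Denominator = 20.0·2.5·sin33.4°·cos33.4° = 20.0·2.5·0.5505·0.8348 = 22.978 kPa
FS = 22.694 / 22.978 = 0.988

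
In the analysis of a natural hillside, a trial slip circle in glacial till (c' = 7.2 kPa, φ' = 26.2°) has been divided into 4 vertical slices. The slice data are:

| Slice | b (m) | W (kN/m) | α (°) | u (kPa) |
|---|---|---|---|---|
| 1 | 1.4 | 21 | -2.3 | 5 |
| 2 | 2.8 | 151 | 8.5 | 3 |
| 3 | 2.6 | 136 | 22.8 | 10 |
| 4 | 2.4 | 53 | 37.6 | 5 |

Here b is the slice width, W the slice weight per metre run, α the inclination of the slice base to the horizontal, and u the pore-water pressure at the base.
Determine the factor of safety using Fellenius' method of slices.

Ordinary method of slices: FS = Σ[c'·Δl_i + (W_i cosα_i − u_i·Δl_i)·tanφ'] / Σ W_i sinα_i, with Δl_i = b_i / cosα_i.
Slice 1: Δl = 1.4/cos(-2.3°) = 1.401 m; N'_1 = 21·cos(-2.3°) − 5·1.401 = 14.0; c'Δl = 10.09; W sinα = -0.8
Slice 2: Δl = 2.8/cos8.5° = 2.831 m; N'_2 = 151·cos8.5° − 3·2.831 = 140.8; c'Δl = 20.38; W sinα = 22.3
Slice 3: Δl = 2.6/cos22.8° = 2.820 m; N'_3 = 136·cos22.8° − 10·2.820 = 97.2; c'Δl = 20.31; W sinα = 52.7
Slice 4: Δl = 2.4/cos37.6° = 3.029 m; N'_4 = 53·cos37.6° − 5·3.029 = 26.8; c'Δl = 21.81; W sinα = 32.3
Σc'Δl = 72.6 kN/m; ΣN' = 278.8 kN/m; ΣW sinα = 106.5 kN/m
Resisting = 72.6 + 278.8·tan26.2° = 72.6 + 137.2 = 209.8 kN/m
FS = 209.8 / 106.5 = 1.970

FS = 1.97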